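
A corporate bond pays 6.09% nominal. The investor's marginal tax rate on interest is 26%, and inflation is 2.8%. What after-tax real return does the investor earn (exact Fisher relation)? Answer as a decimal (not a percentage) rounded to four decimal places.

0.0166

After-tax nominal return = 6.09% × (1 − 0.26) = 4.5066%.
1 + r = 1.045066 / 1.02800 = 1.016601
After-tax real rate = 1.016601 − 1 → 0.0166.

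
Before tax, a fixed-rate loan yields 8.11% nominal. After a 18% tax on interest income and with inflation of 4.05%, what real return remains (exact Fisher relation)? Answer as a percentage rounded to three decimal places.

After-tax nominal return = 8.11% × (1 − 0.18) = 6.6502%.
1 + r = 1.066502 / 1.04050 = 1.024990
After-tax real rate = 1.024990 − 1 → 2.499%.

2.499%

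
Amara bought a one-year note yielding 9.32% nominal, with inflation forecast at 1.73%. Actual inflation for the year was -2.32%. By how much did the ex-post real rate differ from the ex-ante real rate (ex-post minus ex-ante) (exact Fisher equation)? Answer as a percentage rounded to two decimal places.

4.46%

Ex-ante: (1 + 0.0932)/(1 + 0.0173) − 1 = 7.4609%
Ex-post: (1 + 0.0932)/(1 − 0.0232) − 1 = 11.9165%
Difference (ex-post − ex-ante) = 4.4555% → 4.46%.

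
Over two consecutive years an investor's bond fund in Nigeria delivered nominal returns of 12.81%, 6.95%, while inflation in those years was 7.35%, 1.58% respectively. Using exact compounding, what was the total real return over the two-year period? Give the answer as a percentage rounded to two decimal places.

Compound the nominal returns: 1.1281 × 1.0695 = 1.206503.
Compound inflation: 1.0735 × 1.0158 = 1.090461.
Deflate: 1.206503 / 1.090461 = 1.106415.
Total real return = 1.106415 − 1 → 10.64%.

10.64%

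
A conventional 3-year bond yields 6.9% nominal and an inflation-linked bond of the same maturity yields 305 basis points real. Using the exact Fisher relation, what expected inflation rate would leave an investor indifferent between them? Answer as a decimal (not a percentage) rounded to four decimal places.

0.0374

(1 + π) = (1 + i)/(1 + r) = 1.06900 / 1.03050 = 1.037361
Break-even inflation = 1.037361 − 1 → 0.0374.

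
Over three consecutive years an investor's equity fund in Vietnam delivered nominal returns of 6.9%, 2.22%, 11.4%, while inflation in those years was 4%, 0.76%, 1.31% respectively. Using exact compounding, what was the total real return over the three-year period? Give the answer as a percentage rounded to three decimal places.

14.663%

Nominal growth factor = 1.0690 × 1.0222 × 1.1140 = 1.217303
Price-level growth factor = 1.0400 × 1.0076 × 1.0131 = 1.061632
Real growth factor = 1.217303 / 1.061632 = 1.146634
Total real return = 1.146634 − 1 → 14.663%.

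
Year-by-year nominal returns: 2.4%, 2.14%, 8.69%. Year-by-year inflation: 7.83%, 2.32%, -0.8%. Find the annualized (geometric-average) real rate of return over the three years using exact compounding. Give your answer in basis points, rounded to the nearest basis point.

127 basis points

Nominal growth factor = 1.0240 × 1.0214 × 1.0869 = 1.13680349
Price-level growth factor = 1.0783 × 1.0232 × 0.9920 = 1.09449003
Real growth factor = 1.13680349 / 1.09449003 = 1.03866044
Annualized real rate = 1.03866044^(1/3) − 1 = 1.2724% → 127 basis points.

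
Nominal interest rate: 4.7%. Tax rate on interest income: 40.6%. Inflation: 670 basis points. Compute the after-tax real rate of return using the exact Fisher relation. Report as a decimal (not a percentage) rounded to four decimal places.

-0.0366

After-tax nominal return = 4.7% × (1 − 0.406) = 2.7918%.
1 + r = 1.027918 / 1.06700 = 0.963372
After-tax real rate = 0.963372 − 1 → -0.0366.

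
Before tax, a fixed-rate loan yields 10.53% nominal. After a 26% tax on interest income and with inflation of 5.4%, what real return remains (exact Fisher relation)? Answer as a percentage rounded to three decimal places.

After-tax nominal return = 10.53% × (1 − 0.26) = 7.7922%.
1 + r = 1.077922 / 1.05400 = 1.022696
After-tax real rate = 1.022696 − 1 → 2.270%.

2.270%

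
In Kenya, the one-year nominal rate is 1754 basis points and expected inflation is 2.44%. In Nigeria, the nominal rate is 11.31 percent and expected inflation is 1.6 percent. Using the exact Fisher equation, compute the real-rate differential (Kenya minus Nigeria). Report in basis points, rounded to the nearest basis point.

Kenya: (1 + 0.1754)/(1 + 0.0244) − 1 = 14.7403%
Nigeria: (1 + 0.1131)/(1 + 0.0160) − 1 = 9.5571%
Differential = 14.7403% − 9.5571% = 5.1832% → 518 basis points.

518 basis points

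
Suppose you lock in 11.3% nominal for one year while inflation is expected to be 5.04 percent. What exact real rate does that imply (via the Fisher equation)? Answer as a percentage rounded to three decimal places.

5.960%

1 + r = 1.11300 / 1.05040 = 1.059596
r = 1.059596 − 1 = 5.9596%, i.e. 5.960%.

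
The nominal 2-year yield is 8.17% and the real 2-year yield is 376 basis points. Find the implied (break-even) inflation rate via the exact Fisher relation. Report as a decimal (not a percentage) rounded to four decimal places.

(1 + π) = (1 + i)/(1 + r) = 1.08170 / 1.03760 = 1.042502
Break-even inflation = 1.042502 − 1 → 0.0425.

0.0425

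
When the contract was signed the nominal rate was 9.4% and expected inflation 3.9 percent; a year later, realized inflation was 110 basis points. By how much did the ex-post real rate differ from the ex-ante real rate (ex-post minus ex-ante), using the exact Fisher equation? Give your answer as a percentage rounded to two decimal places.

Ex-ante: (1 + 0.0940)/(1 + 0.0390) − 1 = 5.2936%
Ex-post: (1 + 0.0940)/(1 + 0.0110) − 1 = 8.2097%
Difference (ex-post − ex-ante) = 2.9161% → 2.92%.

2.92%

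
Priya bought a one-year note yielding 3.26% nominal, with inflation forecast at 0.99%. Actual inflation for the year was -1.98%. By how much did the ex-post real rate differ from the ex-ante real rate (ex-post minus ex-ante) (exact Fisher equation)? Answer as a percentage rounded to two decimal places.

Ex-ante: (1 + 0.0326)/(1 + 0.0099) − 1 = 2.2477%
Ex-post: (1 + 0.0326)/(1 − 0.0198) − 1 = 5.3458%
Difference (ex-post − ex-ante) = 3.0981% → 3.10%.

3.10%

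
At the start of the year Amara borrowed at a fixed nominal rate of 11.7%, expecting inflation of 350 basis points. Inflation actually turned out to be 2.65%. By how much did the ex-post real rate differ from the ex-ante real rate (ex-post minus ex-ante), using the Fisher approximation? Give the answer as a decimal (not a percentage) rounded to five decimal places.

Ex-ante: 11.7% − 3.5% = 8.200%
Ex-post: 11.7% − 2.65% = 9.050%
Difference (ex-post − ex-ante) = 0.8500% → 0.00850.

0.00850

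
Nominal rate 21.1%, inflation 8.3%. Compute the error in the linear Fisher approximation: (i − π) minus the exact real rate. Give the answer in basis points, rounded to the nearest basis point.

Approximate: r ≈ 21.100% − 8.300% = 12.8000%
Exact: (1 + 0.2110)/(1 + 0.0830) − 1 = 11.8190%
Error = 12.8000% − 11.8190% = 0.9810% → 98 basis points.

98 basis points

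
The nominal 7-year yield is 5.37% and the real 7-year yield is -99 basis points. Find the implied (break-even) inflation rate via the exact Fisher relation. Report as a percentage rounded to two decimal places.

(1 + π) = (1 + i)/(1 + r) = 1.05370 / 0.99010 = 1.064236
Break-even inflation = 1.064236 − 1 → 6.42%.

6.42%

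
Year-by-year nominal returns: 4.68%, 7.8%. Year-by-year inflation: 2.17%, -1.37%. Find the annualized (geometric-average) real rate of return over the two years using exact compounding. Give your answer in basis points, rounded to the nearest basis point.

Compound the nominal returns: 1.0468 × 1.0780 = 1.12845040.
Compound inflation: 1.0217 × 0.9863 = 1.00770271.
Deflate: 1.12845040 / 1.00770271 = 1.11982471.
Annualized real rate = 1.11982471^(1/2) − 1 = 5.8218% → 582 basis points.

582 basis points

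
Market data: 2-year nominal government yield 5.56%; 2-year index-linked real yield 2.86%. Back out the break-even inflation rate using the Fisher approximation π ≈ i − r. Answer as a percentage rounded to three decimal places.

π ≈ i − r = 5.56% − 2.86% → 2.700%.

2.700%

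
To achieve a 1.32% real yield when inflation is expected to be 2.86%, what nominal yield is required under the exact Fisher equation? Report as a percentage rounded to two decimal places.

(1 + i) = (1 + r)(1 + π) = 1.01320 × 1.02860 = 1.04217752
i = 1.04217752 − 1, so the required nominal rate is 4.22%.

4.22%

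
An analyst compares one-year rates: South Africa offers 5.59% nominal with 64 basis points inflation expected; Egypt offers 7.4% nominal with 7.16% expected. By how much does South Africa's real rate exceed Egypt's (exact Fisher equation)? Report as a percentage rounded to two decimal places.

South Africa: (1 + 0.0559)/(1 + 0.0064) − 1 = 4.9185%
Egypt: (1 + 0.0740)/(1 + 0.0716) − 1 = 0.2240%
Differential = 4.9185% − 0.2240% = 4.6946% → 4.69%.

4.69%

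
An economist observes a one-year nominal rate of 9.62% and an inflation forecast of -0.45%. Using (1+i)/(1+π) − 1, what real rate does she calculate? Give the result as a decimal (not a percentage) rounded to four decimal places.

0.1012

1 + r = 1.09620 / 0.99550 = 1.101155
r = 1.101155 − 1 = 10.1155%, i.e. 0.1012.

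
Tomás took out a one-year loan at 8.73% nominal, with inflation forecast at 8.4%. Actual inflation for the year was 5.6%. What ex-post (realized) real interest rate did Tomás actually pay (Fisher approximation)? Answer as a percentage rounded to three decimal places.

Ex-post: 8.73% − 5.6% = 3.130%
So the realized real rate is 3.130%.

3.130%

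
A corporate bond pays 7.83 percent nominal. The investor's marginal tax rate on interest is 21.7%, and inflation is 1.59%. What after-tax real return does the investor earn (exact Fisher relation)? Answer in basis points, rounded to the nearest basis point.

447 basis points

After-tax nominal return = 7.83% × (1 − 0.217) = 6.13089%.
1 + r = 1.0613089 / 1.01590 = 1.044698
After-tax real rate = 1.044698 − 1 → 447 basis points.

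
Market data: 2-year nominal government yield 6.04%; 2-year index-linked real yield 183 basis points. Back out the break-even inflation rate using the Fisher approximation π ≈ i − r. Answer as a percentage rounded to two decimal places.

π ≈ i − r = 6.04% − 1.83% → 4.21%.

4.21%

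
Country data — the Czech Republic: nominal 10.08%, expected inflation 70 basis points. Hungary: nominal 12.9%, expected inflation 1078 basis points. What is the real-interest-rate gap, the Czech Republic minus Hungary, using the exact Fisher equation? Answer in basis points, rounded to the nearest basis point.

740 basis points

The Czech Republic: (1 + 0.1008)/(1 + 0.0070) − 1 = 9.3148%
Hungary: (1 + 0.1290)/(1 + 0.1078) − 1 = 1.9137%
Differential = 9.3148% − 1.9137% = 7.4011% → 740 basis points.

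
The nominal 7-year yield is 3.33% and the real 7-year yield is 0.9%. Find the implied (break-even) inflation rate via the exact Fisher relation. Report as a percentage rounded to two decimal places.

2.41%

(1 + π) = (1 + i)/(1 + r) = 1.03330 / 1.00900 = 1.024083
Break-even inflation = 1.024083 − 1 → 2.41%.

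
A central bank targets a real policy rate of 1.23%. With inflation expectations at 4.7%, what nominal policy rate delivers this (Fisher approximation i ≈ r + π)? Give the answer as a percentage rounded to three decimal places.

i ≈ r + π = 1.23% + 4.7% = 5.930%.

5.930%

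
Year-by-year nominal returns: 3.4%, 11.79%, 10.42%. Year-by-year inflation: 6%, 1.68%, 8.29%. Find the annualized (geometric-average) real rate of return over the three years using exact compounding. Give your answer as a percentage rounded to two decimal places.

3.03%

Compound the nominal returns: 1.0340 × 1.1179 × 1.1042 = 1.27635428.
Compound inflation: 1.0600 × 1.0168 × 1.0829 = 1.16715828.
Deflate: 1.27635428 / 1.16715828 = 1.09355714.
Annualized real rate = 1.09355714^(1/3) − 1 = 3.0261% → 3.03%.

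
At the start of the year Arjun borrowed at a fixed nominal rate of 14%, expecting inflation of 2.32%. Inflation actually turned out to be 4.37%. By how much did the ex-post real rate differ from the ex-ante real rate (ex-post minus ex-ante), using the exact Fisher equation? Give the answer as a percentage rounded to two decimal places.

-2.19%

Ex-ante: (1 + 0.1400)/(1 + 0.0232) − 1 = 11.4152%
Ex-post: (1 + 0.1400)/(1 + 0.0437) − 1 = 9.2268%
Difference (ex-post − ex-ante) = -2.1884% → -2.19%.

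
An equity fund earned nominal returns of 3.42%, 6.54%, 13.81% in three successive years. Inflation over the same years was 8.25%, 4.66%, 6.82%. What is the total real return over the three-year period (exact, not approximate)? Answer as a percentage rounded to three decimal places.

Compound the nominal returns: 1.0342 × 1.0654 × 1.1381 = 1.254000.
Compound inflation: 1.0825 × 1.0466 × 1.0682 = 1.210211.
Deflate: 1.254000 / 1.210211 = 1.036183.
Total real return = 1.036183 − 1 → 3.618%.

3.618%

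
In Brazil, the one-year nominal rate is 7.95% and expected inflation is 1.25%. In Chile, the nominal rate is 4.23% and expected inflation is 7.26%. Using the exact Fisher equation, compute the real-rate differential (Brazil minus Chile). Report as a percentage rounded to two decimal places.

9.44%

Brazil: (1 + 0.0795)/(1 + 0.0125) − 1 = 6.6173%
Chile: (1 + 0.0423)/(1 + 0.0726) − 1 = -2.8249%
Differential = 6.6173% − (-2.8249%) = 9.4422% → 9.44%.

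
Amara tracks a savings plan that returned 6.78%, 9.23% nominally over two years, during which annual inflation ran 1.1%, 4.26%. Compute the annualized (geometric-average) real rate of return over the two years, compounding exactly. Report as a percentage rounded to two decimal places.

5.19%

Compound the nominal returns: 1.0678 × 1.0923 = 1.16635794.
Compound inflation: 1.0110 × 1.0426 = 1.05406860.
Deflate: 1.16635794 / 1.05406860 = 1.10652944.
Annualized real rate = 1.10652944^(1/2) − 1 = 5.1917% → 5.19%.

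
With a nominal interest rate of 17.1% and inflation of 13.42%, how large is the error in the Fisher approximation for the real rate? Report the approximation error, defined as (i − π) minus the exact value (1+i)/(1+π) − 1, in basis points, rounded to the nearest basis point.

Approximate: r ≈ 17.100% − 13.420% = 3.6800%
Exact: (1 + 0.1710)/(1 + 0.1342) − 1 = 3.2446%
Error = 3.6800% − 3.2446% = 0.4354% → 44 basis points.

44 basis points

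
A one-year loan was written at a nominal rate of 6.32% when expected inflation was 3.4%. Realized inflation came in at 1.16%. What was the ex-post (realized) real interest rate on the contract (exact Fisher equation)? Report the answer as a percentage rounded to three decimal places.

Ex-post: (1 + 0.0632)/(1 + 0.0116) − 1 = 5.1008%
So the realized real rate is 5.101%.

5.101%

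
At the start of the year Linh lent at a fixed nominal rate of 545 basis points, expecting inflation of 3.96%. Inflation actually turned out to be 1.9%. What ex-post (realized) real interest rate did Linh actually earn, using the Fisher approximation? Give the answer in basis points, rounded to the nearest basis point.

Ex-post: 5.45% − 1.9% = 3.550%
So the realized real rate is 355 basis points.

355 basis points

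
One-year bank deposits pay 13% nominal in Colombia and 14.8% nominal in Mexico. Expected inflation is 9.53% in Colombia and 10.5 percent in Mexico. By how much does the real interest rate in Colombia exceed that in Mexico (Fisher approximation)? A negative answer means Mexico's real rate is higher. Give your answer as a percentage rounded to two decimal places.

Colombia: 13% − 9.53% = 3.470%
Mexico: 14.8% − 10.5% = 4.300%
Differential = -0.830% → -0.83%.

-0.83%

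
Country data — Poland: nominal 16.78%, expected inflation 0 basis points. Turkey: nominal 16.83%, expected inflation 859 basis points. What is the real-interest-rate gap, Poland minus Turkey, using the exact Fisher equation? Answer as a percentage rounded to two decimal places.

Poland: (1 + 0.1678)/(1 + 0.0000) − 1 = 16.7800%
Turkey: (1 + 0.1683)/(1 + 0.0859) − 1 = 7.5882%
Differential = 16.7800% − 7.5882% = 9.1918% → 9.19%.

9.19%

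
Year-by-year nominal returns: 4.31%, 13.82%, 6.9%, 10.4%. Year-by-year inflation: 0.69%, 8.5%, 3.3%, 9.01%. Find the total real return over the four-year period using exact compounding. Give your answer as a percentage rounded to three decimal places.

Compound the nominal returns: 1.0431 × 1.1382 × 1.0690 × 1.1040 = 1.401172.
Compound inflation: 1.0069 × 1.0850 × 1.0330 × 1.0901 = 1.230220.
Deflate: 1.401172 / 1.230220 = 1.138960.
Total real return = 1.138960 − 1 → 13.896%.

13.896%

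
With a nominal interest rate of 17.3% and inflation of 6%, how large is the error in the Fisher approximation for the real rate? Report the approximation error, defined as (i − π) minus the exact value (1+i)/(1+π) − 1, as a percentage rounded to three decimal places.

Approximate: r ≈ 17.300% − 6.000% = 11.3000%
Exact: (1 + 0.1730)/(1 + 0.0600) − 1 = 10.6604%
Error = 11.3000% − 10.6604% = 0.6396% → 0.640%.

0.640%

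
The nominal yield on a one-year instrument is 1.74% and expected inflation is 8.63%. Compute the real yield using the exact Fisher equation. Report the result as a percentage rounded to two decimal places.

-6.34%

By the Fisher relation, 1 + r = (1 + i)/(1 + π).
1 + r = 1.01740 / 1.08630 = 0.936574
r = 0.936574 − 1 = -6.3426%, i.e. -6.34%.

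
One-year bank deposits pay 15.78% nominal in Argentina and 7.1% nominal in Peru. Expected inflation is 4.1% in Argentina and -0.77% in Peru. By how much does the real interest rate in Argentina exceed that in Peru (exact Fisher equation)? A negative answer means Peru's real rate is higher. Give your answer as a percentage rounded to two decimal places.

3.29%

Argentina: (1 + 0.1578)/(1 + 0.0410) − 1 = 11.2200%
Peru: (1 + 0.0710)/(1 − 0.0077) − 1 = 7.9311%
Differential = 11.2200% − 7.9311% = 3.2889% → 3.29%.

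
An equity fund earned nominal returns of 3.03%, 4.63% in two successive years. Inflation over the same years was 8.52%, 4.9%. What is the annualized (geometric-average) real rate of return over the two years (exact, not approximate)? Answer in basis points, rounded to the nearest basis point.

-269 basis points

Nominal growth factor = 1.0303 × 1.0463 = 1.07800289
Price-level growth factor = 1.0852 × 1.0490 = 1.13837480
Real growth factor = 1.07800289 / 1.13837480 = 0.94696658
Annualized real rate = 0.94696658^(1/2) − 1 = -2.6878% → -269 basis points.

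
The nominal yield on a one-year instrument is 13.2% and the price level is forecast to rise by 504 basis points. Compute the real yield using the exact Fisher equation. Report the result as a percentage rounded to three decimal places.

By the Fisher relation, 1 + r = (1 + i)/(1 + π).
1 + r = 1.13200 / 1.05040 = 1.0776847
r = 1.0776847 − 1 = 7.76847%, i.e. 7.768%.

7.768%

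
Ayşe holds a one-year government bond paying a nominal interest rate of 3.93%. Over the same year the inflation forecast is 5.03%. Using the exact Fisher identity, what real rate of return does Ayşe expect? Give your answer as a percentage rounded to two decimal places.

1 + r = 1.03930 / 1.05030 = 0.989527
r = 0.989527 − 1 = -1.0473%, i.e. -1.05%.

-1.05%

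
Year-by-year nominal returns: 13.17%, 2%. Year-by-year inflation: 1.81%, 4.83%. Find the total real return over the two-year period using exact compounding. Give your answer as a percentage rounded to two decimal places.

Compound the nominal returns: 1.1317 × 1.0200 = 1.154334.
Compound inflation: 1.0181 × 1.0483 = 1.067274.
Deflate: 1.154334 / 1.067274 = 1.081572.
Total real return = 1.081572 − 1 → 8.16%.

8.16%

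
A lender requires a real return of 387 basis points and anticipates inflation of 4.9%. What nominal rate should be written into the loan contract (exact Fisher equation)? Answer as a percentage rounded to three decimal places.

(1 + i) = (1 + r)(1 + π) = 1.03870 × 1.04900 = 1.0895963
i = 1.0895963 − 1, so the required nominal rate is 8.960%.

8.960%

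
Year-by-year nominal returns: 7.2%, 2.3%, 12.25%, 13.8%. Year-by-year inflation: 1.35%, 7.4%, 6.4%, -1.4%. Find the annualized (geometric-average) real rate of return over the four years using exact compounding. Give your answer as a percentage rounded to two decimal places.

Nominal growth factor = 1.0720 × 1.0230 × 1.1225 × 1.1380 = 1.40087386
Price-level growth factor = 1.0135 × 1.0740 × 1.0640 × 0.9860 = 1.14194865
Real growth factor = 1.40087386 / 1.14194865 = 1.22673979
Annualized real rate = 1.22673979^(1/4) − 1 = 5.2418% → 5.24%.

5.24%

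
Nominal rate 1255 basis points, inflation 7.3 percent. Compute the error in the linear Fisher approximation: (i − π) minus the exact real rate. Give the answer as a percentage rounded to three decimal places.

0.357%

Approximate: r ≈ 12.550% − 7.300% = 5.2500%
Exact: (1 + 0.1255)/(1 + 0.0730) − 1 = 4.8928%
Error = 5.2500% − 4.8928% = 0.3572% → 0.357%.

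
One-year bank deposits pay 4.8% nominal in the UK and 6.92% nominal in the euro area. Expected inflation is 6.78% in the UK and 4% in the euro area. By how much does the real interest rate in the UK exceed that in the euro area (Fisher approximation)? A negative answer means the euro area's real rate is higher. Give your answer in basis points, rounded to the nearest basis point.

-490 basis points

The UK: 4.8% − 6.78% = -1.980%
The euro area: 6.92% − 4% = 2.920%
Differential = -4.900% → -490 basis points.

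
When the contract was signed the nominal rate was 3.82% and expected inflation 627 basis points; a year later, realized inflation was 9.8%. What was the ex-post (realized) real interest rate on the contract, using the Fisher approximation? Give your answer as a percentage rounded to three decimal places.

Ex-post: 3.82% − 9.8% = -5.980%
So the realized real rate is -5.980%.

-5.980%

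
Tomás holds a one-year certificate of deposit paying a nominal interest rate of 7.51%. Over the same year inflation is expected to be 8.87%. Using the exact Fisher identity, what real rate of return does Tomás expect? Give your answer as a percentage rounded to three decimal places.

-1.249%

By the Fisher identity, 1 + r = (1 + i)/(1 + π).
1 + r = 1.07510 / 1.08870 = 0.987508
r = 0.987508 − 1 = -1.2492%, i.e. -1.249%.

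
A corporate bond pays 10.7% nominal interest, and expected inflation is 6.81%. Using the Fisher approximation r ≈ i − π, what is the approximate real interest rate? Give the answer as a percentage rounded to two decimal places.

r ≈ i − π = 10.7% − 6.81% = 3.89%.

3.89%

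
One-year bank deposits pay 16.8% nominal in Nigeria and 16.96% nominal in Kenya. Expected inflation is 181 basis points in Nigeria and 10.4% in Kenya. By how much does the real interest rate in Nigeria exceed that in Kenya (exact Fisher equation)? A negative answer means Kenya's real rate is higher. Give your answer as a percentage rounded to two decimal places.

Nigeria: (1 + 0.1680)/(1 + 0.0181) − 1 = 14.7235%
Kenya: (1 + 0.1696)/(1 + 0.1040) − 1 = 5.9420%
Differential = 14.7235% − 5.9420% = 8.7815% → 8.78%.

8.78%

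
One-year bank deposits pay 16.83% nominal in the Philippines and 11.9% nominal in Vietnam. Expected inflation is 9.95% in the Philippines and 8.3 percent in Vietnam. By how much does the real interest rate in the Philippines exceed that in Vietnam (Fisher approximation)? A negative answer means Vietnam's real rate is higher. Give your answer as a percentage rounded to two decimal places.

3.28%

The Philippines: 16.83% − 9.95% = 6.880%
Vietnam: 11.9% − 8.3% = 3.600%
Differential = 3.280% → 3.28%.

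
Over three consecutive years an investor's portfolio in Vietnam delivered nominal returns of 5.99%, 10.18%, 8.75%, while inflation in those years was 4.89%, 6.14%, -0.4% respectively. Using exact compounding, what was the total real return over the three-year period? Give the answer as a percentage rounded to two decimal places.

Nominal growth factor = 1.0599 × 1.1018 × 1.0875 = 1.269980
Price-level growth factor = 1.0489 × 1.0614 × 0.9960 = 1.108849
Real growth factor = 1.269980 / 1.108849 = 1.145314
Total real return = 1.145314 − 1 → 14.53%.

14.53%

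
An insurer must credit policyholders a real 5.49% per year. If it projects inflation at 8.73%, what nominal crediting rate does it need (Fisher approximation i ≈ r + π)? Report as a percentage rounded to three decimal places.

14.220%

i ≈ r + π = 5.49% + 8.73% = 14.220%.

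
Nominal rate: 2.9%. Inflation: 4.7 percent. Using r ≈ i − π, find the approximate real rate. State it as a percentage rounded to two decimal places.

-1.80%

r ≈ i − π = 2.9% − 4.7% = -1.80%.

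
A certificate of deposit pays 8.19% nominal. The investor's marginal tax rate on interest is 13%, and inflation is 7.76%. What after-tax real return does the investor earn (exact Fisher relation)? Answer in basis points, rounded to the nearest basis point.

After-tax nominal return = 8.19% × (1 − 0.13) = 7.1253%.
1 + r = 1.071253 / 1.07760 = 0.994110
After-tax real rate = 0.994110 − 1 → -59 basis points.

-59 basis points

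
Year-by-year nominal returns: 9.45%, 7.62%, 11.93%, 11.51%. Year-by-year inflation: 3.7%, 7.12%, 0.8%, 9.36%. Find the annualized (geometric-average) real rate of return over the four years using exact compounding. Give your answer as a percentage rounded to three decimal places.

4.677%

Nominal growth factor = 1.0945 × 1.0762 × 1.1193 × 1.1151 = 1.47017513
Price-level growth factor = 1.0370 × 1.0712 × 1.0080 × 1.0936 = 1.22452697
Real growth factor = 1.47017513 / 1.22452697 = 1.20060658
Annualized real rate = 1.20060658^(1/4) − 1 = 4.6767% → 4.677%.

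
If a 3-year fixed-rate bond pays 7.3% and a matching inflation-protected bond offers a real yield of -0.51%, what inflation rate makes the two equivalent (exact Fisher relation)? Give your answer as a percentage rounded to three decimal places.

(1 + π) = (1 + i)/(1 + r) = 1.07300 / 0.99490 = 1.078500
Break-even inflation = 1.078500 − 1 → 7.850%.

7.850%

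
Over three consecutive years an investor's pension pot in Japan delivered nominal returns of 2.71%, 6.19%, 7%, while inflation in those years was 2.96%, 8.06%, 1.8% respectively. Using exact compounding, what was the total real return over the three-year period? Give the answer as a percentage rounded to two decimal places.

3.04%

Compound the nominal returns: 1.0271 × 1.0619 × 1.0700 = 1.167025.
Compound inflation: 1.0296 × 1.0806 × 1.0180 = 1.132612.
Deflate: 1.167025 / 1.132612 = 1.030383.
Total real return = 1.030383 − 1 → 3.04%.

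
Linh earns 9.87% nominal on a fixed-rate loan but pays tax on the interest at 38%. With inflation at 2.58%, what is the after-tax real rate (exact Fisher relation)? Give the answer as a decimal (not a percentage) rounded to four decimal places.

0.0345

After-tax nominal return = 9.87% × (1 − 0.38) = 6.1194%.
1 + r = 1.061194 / 1.02580 = 1.034504
After-tax real rate = 1.034504 − 1 → 0.0345.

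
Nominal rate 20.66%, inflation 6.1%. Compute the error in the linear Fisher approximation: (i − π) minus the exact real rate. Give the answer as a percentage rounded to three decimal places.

Approximate: r ≈ 20.660% − 6.100% = 14.5600%
Exact: (1 + 0.2066)/(1 + 0.0610) − 1 = 13.7229%
Error = 14.5600% − 13.7229% = 0.8371% → 0.837%.

0.837%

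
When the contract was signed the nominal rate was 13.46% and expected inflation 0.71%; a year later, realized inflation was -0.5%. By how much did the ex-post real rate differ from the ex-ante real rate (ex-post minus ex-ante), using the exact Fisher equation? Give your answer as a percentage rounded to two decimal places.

Ex-ante: (1 + 0.1346)/(1 + 0.0071) − 1 = 12.6601%
Ex-post: (1 + 0.1346)/(1 − 0.0050) − 1 = 14.0302%
Difference (ex-post − ex-ante) = 1.3700% → 1.37%.

1.37%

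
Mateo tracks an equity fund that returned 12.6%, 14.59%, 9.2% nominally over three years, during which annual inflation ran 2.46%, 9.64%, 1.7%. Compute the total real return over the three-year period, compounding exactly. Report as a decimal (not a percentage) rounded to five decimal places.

Nominal growth factor = 1.1260 × 1.1459 × 1.0920 = 1.4089895
Price-level growth factor = 1.0246 × 1.0964 × 1.0170 = 1.1424688
Real growth factor = 1.4089895 / 1.1424688 = 1.2332849
Total real return = 1.2332849 − 1 → 0.23328.

0.23328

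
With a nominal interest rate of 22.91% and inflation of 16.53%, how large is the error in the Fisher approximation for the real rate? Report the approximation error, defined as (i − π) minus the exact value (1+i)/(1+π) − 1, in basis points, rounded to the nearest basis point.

Approximate: r ≈ 22.910% − 16.530% = 6.3800%
Exact: (1 + 0.2291)/(1 + 0.1653) − 1 = 5.47498%
Error = 6.3800% − 5.47498% = 0.90502% → 91 basis points.

91 basis points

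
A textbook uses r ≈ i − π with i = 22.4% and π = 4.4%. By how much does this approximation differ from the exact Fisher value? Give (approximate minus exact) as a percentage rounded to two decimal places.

0.76%

Approximate: r ≈ 22.400% − 4.400% = 18.0000%
Exact: (1 + 0.2240)/(1 + 0.0440) − 1 = 17.2414%
Error = 18.0000% − 17.2414% = 0.7586% → 0.76%.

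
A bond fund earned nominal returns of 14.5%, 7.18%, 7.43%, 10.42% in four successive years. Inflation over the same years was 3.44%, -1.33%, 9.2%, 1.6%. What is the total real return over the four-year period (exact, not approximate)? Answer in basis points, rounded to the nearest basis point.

2856 basis points

Compound the nominal returns: 1.1450 × 1.0718 × 1.0743 × 1.1042 = 1.455769.
Compound inflation: 1.0344 × 0.9867 × 1.0920 × 1.0160 = 1.132374.
Deflate: 1.455769 / 1.132374 = 1.285590.
Total real return = 1.285590 − 1 → 2856 basis points.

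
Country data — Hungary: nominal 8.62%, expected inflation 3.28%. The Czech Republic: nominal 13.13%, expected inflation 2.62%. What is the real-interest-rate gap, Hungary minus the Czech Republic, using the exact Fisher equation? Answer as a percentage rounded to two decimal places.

-5.07%

Hungary: (1 + 0.0862)/(1 + 0.0328) − 1 = 5.1704%
The Czech Republic: (1 + 0.1313)/(1 + 0.0262) − 1 = 10.2417%
Differential = 5.1704% − 10.2417% = -5.0713% → -5.07%.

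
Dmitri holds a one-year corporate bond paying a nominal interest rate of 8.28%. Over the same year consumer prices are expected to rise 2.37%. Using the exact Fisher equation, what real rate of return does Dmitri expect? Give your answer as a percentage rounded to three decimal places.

5.773%

1 + r = 1.08280 / 1.02370 = 1.057732
r = 1.057732 − 1 = 5.7732%, i.e. 5.773%.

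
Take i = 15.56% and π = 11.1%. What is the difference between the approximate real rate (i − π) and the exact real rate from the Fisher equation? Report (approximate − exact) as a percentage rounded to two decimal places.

0.45%

Approximate: r ≈ 15.560% − 11.100% = 4.4600%
Exact: (1 + 0.1556)/(1 + 0.1110) − 1 = 4.0144%
Error = 4.4600% − 4.0144% = 0.4456% → 0.45%.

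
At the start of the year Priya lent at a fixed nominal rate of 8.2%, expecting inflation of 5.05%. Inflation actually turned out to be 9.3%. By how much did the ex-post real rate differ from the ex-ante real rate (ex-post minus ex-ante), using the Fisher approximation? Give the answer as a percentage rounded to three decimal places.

Ex-ante: 8.2% − 5.05% = 3.150%
Ex-post: 8.2% − 9.3% = -1.100%
Difference (ex-post − ex-ante) = -4.2500% → -4.250%.

-4.250%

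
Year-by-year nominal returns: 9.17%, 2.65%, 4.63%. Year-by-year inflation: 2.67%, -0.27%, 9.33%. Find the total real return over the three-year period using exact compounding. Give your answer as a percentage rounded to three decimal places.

Nominal growth factor = 1.0917 × 1.0265 × 1.0463 = 1.172515
Price-level growth factor = 1.0267 × 0.9973 × 1.0933 = 1.119460
Real growth factor = 1.172515 / 1.119460 = 1.047393
Total real return = 1.047393 − 1 → 4.739%.

4.739%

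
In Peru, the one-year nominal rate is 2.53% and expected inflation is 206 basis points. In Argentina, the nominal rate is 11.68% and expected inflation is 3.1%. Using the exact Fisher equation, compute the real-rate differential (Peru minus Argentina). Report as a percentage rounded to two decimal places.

-7.86%

Peru: (1 + 0.0253)/(1 + 0.0206) − 1 = 0.4605%
Argentina: (1 + 0.1168)/(1 + 0.0310) − 1 = 8.3220%
Differential = 0.4605% − 8.3220% = -7.8615% → -7.86%.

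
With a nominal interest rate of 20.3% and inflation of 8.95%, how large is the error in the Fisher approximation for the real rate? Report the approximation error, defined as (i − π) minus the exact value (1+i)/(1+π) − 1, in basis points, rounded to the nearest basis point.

Approximate: r ≈ 20.300% − 8.950% = 11.3500%
Exact: (1 + 0.2030)/(1 + 0.0895) − 1 = 10.4176%
Error = 11.3500% − 10.4176% = 0.9324% → 93 basis points.

93 basis points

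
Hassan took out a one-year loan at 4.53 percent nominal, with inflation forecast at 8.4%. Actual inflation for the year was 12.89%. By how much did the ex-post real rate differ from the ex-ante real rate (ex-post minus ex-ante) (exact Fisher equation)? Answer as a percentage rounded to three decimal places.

-3.835%

Ex-ante: (1 + 0.0453)/(1 + 0.0840) − 1 = -3.5701%
Ex-post: (1 + 0.0453)/(1 + 0.1289) − 1 = -7.4054%
Difference (ex-post − ex-ante) = -3.8353% → -3.835%.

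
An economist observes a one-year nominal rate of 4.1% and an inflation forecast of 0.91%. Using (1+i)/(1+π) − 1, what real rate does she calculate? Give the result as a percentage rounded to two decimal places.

3.16%

By the Fisher identity, 1 + r = (1 + i)/(1 + π).
1 + r = 1.04100 / 1.00910 = 1.031612
r = 1.031612 − 1 = 3.1612%, i.e. 3.16%.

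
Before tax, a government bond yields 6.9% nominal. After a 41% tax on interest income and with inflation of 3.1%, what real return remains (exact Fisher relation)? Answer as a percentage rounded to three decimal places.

0.942%

After-tax nominal return = 6.9% × (1 − 0.41) = 4.0710%.
1 + r = 1.04071 / 1.03100 = 1.009418
After-tax real rate = 1.009418 − 1 → 0.942%.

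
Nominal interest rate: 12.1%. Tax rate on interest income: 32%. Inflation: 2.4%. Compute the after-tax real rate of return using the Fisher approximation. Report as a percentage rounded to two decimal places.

After-tax nominal return = 12.1% × (1 − 0.32) = 8.2280%.
r ≈ 8.2280% − 2.4% → 5.83%.

5.83%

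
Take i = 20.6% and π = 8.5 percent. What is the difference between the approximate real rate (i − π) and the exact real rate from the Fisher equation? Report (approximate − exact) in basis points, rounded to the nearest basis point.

Approximate: r ≈ 20.600% − 8.500% = 12.1000%
Exact: (1 + 0.2060)/(1 + 0.0850) − 1 = 11.1521%
Error = 12.1000% − 11.1521% = 0.9479% → 95 basis points.

95 basis points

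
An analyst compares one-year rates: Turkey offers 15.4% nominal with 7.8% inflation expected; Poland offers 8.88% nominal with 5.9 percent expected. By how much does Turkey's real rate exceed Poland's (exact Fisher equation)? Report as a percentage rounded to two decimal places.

Turkey: (1 + 0.1540)/(1 + 0.0780) − 1 = 7.0501%
Poland: (1 + 0.0888)/(1 + 0.0590) − 1 = 2.8140%
Differential = 7.0501% − 2.8140% = 4.2361% → 4.24%.

4.24%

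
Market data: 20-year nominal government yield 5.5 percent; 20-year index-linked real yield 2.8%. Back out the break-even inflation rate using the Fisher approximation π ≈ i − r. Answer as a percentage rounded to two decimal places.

2.70%

π ≈ i − r = 5.5% − 2.8% → 2.70%.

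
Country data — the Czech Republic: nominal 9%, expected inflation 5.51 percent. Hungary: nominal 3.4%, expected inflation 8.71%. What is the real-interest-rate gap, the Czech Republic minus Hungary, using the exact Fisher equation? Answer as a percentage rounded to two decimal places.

8.19%

The Czech Republic: (1 + 0.0900)/(1 + 0.0551) − 1 = 3.3077%
Hungary: (1 + 0.0340)/(1 + 0.0871) − 1 = -4.8846%
Differential = 3.3077% − (-4.8846%) = 8.1923% → 8.19%.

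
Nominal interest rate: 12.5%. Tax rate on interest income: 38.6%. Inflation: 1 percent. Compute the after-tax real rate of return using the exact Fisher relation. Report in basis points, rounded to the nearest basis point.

After-tax nominal return = 12.5% × (1 − 0.386) = 7.6750%.
1 + r = 1.07675 / 1.01000 = 1.066089
After-tax real rate = 1.066089 − 1 → 661 basis points.

661 basis points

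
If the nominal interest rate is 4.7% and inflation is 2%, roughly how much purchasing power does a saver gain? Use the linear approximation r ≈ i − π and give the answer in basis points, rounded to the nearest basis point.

270 basis points

r ≈ i − π = 4.7% − 2% = 270 basis points.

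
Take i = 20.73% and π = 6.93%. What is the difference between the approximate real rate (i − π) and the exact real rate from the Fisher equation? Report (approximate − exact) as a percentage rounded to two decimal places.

Approximate: r ≈ 20.730% − 6.930% = 13.8000%
Exact: (1 + 0.2073)/(1 + 0.0693) − 1 = 12.9056%
Error = 13.8000% − 12.9056% = 0.8944% → 0.89%.

0.89%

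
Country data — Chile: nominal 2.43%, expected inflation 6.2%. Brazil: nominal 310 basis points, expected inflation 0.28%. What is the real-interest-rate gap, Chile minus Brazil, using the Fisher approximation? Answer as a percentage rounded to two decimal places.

Chile: 2.43% − 6.2% = -3.770%
Brazil: 3.1% − 0.28% = 2.820%
Differential = -6.590% → -6.59%.

-6.59%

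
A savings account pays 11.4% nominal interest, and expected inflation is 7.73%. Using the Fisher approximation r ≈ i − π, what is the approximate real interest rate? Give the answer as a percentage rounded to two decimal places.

r ≈ i − π = 11.4% − 7.73% = 3.67%.

3.67%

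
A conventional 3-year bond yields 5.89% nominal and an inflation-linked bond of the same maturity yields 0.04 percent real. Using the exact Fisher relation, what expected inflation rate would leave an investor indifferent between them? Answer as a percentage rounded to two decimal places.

5.85%

(1 + π) = (1 + i)/(1 + r) = 1.05890 / 1.00040 = 1.058477
Break-even inflation = 1.058477 − 1 → 5.85%.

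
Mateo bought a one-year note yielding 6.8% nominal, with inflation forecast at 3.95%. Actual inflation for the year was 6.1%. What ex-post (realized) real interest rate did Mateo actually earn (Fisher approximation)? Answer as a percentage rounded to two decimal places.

Ex-post: 6.8% − 6.1% = 0.700%
So the realized real rate is 0.70%.

0.70%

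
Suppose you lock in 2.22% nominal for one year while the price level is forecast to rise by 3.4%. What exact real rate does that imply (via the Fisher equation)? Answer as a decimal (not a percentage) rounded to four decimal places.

-0.0114

1 + r = 1.02220 / 1.03400 = 0.988588
r = 0.988588 − 1 = -1.1412%, i.e. -0.0114.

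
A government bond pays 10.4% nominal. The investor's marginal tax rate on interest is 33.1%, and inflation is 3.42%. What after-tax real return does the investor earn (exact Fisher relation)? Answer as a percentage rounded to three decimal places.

After-tax nominal return = 10.4% × (1 − 0.331) = 6.9576%.
1 + r = 1.069576 / 1.03420 = 1.034206
After-tax real rate = 1.034206 − 1 → 3.421%.

3.421%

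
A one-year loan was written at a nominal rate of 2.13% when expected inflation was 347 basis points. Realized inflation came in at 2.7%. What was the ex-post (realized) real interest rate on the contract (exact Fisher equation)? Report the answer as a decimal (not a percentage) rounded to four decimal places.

Ex-post: (1 + 0.0213)/(1 + 0.0270) − 1 = -0.55501%
So the realized real rate is -0.0056.

-0.0056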